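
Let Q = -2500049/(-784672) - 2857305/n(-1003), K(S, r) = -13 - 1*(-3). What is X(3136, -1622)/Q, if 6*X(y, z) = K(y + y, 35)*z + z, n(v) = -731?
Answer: 1395557199456/2243874764779 ≈ 0.62194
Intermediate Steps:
K(S, r) = -10 (K(S, r) = -13 + 3 = -10)
X(y, z) = -3*z/2 (X(y, z) = (-10*z + z)/6 = (-9*z)/6 = -3*z/2)
Q = 2243874764779/573595232 (Q = -2500049/(-784672) - 2857305/(-731) = -2500049*(-1/784672) - 2857305*(-1/731) = 2500049/784672 + 2857305/731 = 2243874764779/573595232 ≈ 3911.9)
X(3136, -1622)/Q = (-3/2*(-1622))/(2243874764779/573595232) = 2433*(573595232/2243874764779) = 1395557199456/2243874764779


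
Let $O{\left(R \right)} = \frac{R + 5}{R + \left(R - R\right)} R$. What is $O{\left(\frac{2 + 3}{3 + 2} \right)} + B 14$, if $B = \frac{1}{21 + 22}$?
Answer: $\frac{272}{43} \approx 6.3256$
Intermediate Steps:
$B = \frac{1}{43} \approx 0.023256$
$O{\left(R \right)} = 5 + R$ ($O{\left(R \right)} = \frac{5 + R}{R + 0} R = \frac{5 + R}{R} R = 5 + R$)
$O{\left(\frac{2 + 3}{3 + 2} \right)} + B 14 = \left(5 + \frac{2 + 3}{3 + 2}\right) + \frac{1}{43} \cdot 14 = \left(5 + \frac{5}{5}\right) + \frac{14}{43} = \left(5 + 5 \cdot \frac{1}{5}\right) + \frac{14}{43} = \left(5 + 1\right) + \frac{14}{43} = 6 + \frac{14}{43} = \frac{272}{43}$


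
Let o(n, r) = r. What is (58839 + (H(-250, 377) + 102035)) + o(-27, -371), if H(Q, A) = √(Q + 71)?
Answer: 160503 + I*√179 ≈ 1.605e+5 + 13.379*I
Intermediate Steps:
H(Q, A) = √(71 + Q)
(58839 + (H(-250, 377) + 102035)) + o(-27, -371) = (58839 + (√(71 - 250) + 102035)) - 371 = (58839 + (√(-179) + 102035)) - 371 = (58839 + (I*√179 + 102035)) - 371 = (58839 + (102035 + I*√179)) - 371 = (160874 + I*√179) - 371 = 160503 + I*√179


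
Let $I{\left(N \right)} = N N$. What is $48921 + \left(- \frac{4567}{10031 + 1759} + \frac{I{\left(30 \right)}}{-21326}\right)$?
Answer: $\frac{6150136101749}{125716770} \approx 48921.0$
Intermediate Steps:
$I{\left(N \right)} = N^{2}$
$48921 + \left(- \frac{4567}{10031 + 1759} + \frac{I{\left(30 \right)}}{-21326}\right) = 48921 + \left(- \frac{4567}{10031 + 1759} + \frac{30^{2}}{-21326}\right) = 48921 + \left(- \frac{4567}{11790} + 900 \left(- \frac{1}{21326}\right)\right) = 48921 - \frac{54003421}{125716770} = \frac{6150136101749}{125716770}$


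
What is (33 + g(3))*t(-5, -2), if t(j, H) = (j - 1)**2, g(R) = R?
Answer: 1296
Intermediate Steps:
t(j, H) = (-1 + j)**2
(33 + g(3))*t(-5, -2) = (33 + 3)*(-1 - 5)**2 = 36*(-6)**2 = 36*36 = 1296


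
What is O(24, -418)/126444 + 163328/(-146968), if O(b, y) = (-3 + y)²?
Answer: 674613707/2322902724 ≈ 0.29042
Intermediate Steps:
O(24, -418)/126444 + 163328/(-146968) = (-3 - 418)²/126444 + 163328/(-146968) = (-421)²*(1/126444) + 163328*(-1/146968) = 177241*(1/126444) - 20416/18371 = 177241/126444 - 20416/18371 = 674613707/2322902724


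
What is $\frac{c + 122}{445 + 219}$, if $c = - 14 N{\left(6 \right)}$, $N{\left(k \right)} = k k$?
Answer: $- \frac{191}{332} \approx -0.5753$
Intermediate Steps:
$N{\left(k \right)} = k^{2}$
$c = -504$ ($c = - 14 \cdot 6^{2} = \left(-14\right) 36 = -504$)
$\frac{c + 122}{445 + 219} = \frac{-504 + 122}{445 + 219} = - \frac{382}{664} = \left(-382\right) \frac{1}{664} = - \frac{191}{332}$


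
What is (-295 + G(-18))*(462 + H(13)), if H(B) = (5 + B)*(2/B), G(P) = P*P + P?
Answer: 66462/13 ≈ 5112.5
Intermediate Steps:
G(P) = P + P² (G(P) = P² + P = P + P²)
H(B) = 2*(5 + B)/B
(-295 + G(-18))*(462 + H(13)) = (-295 - 18*(1 - 18))*(462 + (2 + 10/13)) = (-295 - 18*(-17))*(462 + (2 + 10*(1/13))) = (-295 + 306)*(462 + (2 + 10/13)) = 11*(462 + 36/13) = 11*(6042/13) = 66462/13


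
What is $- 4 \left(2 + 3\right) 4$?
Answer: $-80$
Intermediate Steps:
$- 4 \left(2 + 3\right) 4 = \left(-4\right) 5 \cdot 4 = \left(-20\right) 4 = -80$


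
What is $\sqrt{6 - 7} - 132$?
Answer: $-132 + i \approx -132.0 + 1.0 i$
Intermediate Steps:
$\sqrt{6 - 7} - 132 = \sqrt{-1} - 132 = i - 132 = -132 + i$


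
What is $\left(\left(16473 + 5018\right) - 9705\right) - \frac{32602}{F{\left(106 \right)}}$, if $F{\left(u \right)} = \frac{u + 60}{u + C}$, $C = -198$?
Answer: $\frac{2477930}{83} \approx 29855.0$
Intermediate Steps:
$F{\left(u \right)} = \frac{60 + u}{-198 + u}$ ($F{\left(u \right)} = \frac{u + 60}{u - 198} = \frac{60 + u}{-198 + u}$)
$\left(\left(16473 + 5018\right) - 9705\right) - \frac{32602}{F{\left(106 \right)}} = \left(\left(16473 + 5018\right) - 9705\right) - \frac{32602}{\frac{1}{-198 + 106} \left(60 + 106\right)} = \left(21491 - 9705\right) - \frac{32602}{\frac{1}{-92} \cdot 166} = 11786 - \frac{32602}{\left(- \frac{1}{92}\right) 166} = 11786 - \frac{32602}{- \frac{83}{46}} = 11786 - - \frac{1499692}{83} = 11786 + \frac{1499692}{83} = \frac{2477930}{83}$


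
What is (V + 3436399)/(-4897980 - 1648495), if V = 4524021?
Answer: -122468/100715 ≈ -1.2160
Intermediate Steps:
(V + 3436399)/(-4897980 - 1648495) = (4524021 + 3436399)/(-4897980 - 1648495) = 7960420/(-6546475) = 7960420*(-1/6546475) = -122468/100715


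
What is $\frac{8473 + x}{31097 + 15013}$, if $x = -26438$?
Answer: $- \frac{3593}{9222} \approx -0.38961$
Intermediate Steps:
$\frac{8473 + x}{31097 + 15013} = \frac{8473 - 26438}{31097 + 15013} = - \frac{17965}{46110} = \left(-17965\right) \frac{1}{46110} = - \frac{3593}{9222}$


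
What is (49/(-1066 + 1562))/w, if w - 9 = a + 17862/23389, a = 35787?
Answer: 1146061/415276250976 ≈ 2.7598e-6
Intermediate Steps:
w = 837250506/23389 (w = 9 + (35787 + 17862/23389) = 9 + 837040005/23389 = 837250506/23389 ≈ 35797.)
(49/(-1066 + 1562))/w = (49/(-1066 + 1562))/(837250506/23389) = (49/496)*(23389/837250506) = 1146061/415276250976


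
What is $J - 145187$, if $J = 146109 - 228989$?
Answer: $-228067$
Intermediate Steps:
$J = -82880$
$J - 145187 = -82880 - 145187 = -228067$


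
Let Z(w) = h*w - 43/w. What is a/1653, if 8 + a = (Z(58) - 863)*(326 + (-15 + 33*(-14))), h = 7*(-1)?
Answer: 11119931/95874 ≈ 115.98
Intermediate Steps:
h = -7
Z(w) = -43/w - 7*w (Z(w) = -7*w - 43/w = -43/w - 7*w)
a = 11119931/58 (a = -8 + ((-43/58 - 7*58) - 863)*(326 + (-15 + 33*(-14))) = -8 + ((-43*1/58 - 406) - 863)*(326 + (-15 - 462)) = -8 + ((-43/58 - 406) - 863)*(326 - 477) = -8 + (-23591/58 - 863)*(-151) = -8 - 73645/58*(-151) = -8 + 11120395/58 = 11119931/58 ≈ 1.9172e+5)
a/1653 = (11119931/58)/1653 = (11119931/58)*(1/1653) = 11119931/95874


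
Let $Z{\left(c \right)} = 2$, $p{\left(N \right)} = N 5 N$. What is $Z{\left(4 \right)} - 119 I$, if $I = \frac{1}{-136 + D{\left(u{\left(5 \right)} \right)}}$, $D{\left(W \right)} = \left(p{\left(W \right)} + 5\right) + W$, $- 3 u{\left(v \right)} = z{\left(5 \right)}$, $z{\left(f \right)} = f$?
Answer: $\frac{3209}{1069} \approx 3.0019$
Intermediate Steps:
$p{\left(N \right)} = 5 N^{2}$ ($p{\left(N \right)} = 5 N N = 5 N^{2}$)
$u{\left(v \right)} = - \frac{5}{3}$ ($u{\left(v \right)} = \left(- \frac{1}{3}\right) 5 = - \frac{5}{3}$)
$D{\left(W \right)} = 5 + W + 5 W^{2}$ ($D{\left(W \right)} = \left(5 W^{2} + 5\right) + W = \left(5 + 5 W^{2}\right) + W = 5 + W + 5 W^{2}$)
$I = - \frac{9}{1069}$ ($I = \frac{1}{-136 + \left(5 - \frac{5}{3} + 5 \left(- \frac{5}{3}\right)^{2}\right)} = \frac{1}{-136 + \left(5 - \frac{5}{3} + 5 \cdot \frac{25}{9}\right)} = \frac{1}{-136 + \left(5 - \frac{5}{3} + \frac{125}{9}\right)} = \frac{1}{-136 + \frac{155}{9}} = \frac{1}{- \frac{1069}{9}} = - \frac{9}{1069} \approx -0.0084191$)
$Z{\left(4 \right)} - 119 I = 2 - - \frac{1071}{1069} = 2 + \frac{1071}{1069} = \frac{3209}{1069}$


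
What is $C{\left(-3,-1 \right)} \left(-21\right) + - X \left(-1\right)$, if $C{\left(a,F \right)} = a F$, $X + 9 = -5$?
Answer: $-77$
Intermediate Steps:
$X = -14$ ($X = -9 - 5 = -14$)
$C{\left(a,F \right)} = F a$
$C{\left(-3,-1 \right)} \left(-21\right) + - X \left(-1\right) = \left(-1\right) \left(-3\right) \left(-21\right) + \left(-1\right) \left(-14\right) \left(-1\right) = 3 \left(-21\right) + 14 \left(-1\right) = -63 - 14 = -77$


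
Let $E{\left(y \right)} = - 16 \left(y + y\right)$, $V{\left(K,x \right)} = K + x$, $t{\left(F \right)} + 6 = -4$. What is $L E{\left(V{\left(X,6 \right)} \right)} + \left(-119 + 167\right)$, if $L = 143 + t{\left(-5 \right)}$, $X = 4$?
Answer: $-42512$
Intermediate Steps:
$t{\left(F \right)} = -10$ ($t{\left(F \right)} = -6 - 4 = -10$)
$L = 133$ ($L = 143 - 10 = 133$)
$E{\left(y \right)} = - 32 y$ ($E{\left(y \right)} = - 16 \cdot 2 y = - 32 y$)
$L E{\left(V{\left(X,6 \right)} \right)} + \left(-119 + 167\right) = 133 \left(- 32 \left(4 + 6\right)\right) + \left(-119 + 167\right) = 133 \left(\left(-32\right) 10\right) + 48 = 133 \left(-320\right) + 48 = -42560 + 48 = -42512$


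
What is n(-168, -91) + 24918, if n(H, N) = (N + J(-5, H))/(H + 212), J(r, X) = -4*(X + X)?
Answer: 1097645/44 ≈ 24946.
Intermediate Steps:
J(r, X) = -8*X
n(H, N) = (N - 8*H)/(212 + H) (n(H, N) = (N - 8*H)/(H + 212) = (N - 8*H)/(212 + H))
n(-168, -91) + 24918 = (-91 - 8*(-168))/(212 - 168) + 24918 = (-91 + 1344)/44 + 24918 = (1/44)*1253 + 24918 = 1253/44 + 24918 = 1097645/44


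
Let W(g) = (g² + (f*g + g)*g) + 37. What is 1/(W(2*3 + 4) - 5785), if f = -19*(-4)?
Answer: 1/2052 ≈ 0.00048733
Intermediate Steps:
f = 76
W(g) = 37 + 78*g² (W(g) = (g² + (76*g + g)*g) + 37 = (g² + (77*g)*g) + 37 = (g² + 77*g²) + 37 = 78*g² + 37 = 37 + 78*g²)
1/(W(2*3 + 4) - 5785) = 1/((37 + 78*(2*3 + 4)²) - 5785) = 1/((37 + 78*(6 + 4)²) - 5785) = 1/((37 + 78*10²) - 5785) = 1/((37 + 78*100) - 5785) = 1/((37 + 7800) - 5785) = 1/(7837 - 5785) = 1/2052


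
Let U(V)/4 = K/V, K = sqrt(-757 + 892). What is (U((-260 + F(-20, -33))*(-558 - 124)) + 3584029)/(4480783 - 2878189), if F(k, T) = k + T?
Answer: 3584029/1602594 + sqrt(15)/28508277567 ≈ 2.2364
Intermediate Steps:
F(k, T) = T + k
K = 3*sqrt(15) (K = sqrt(135) = 3*sqrt(15) ≈ 11.619)
U(V) = 12*sqrt(15)/V (U(V) = 4*((3*sqrt(15))/V) = 4*(3*sqrt(15)/V) = 12*sqrt(15)/V)
(U((-260 + F(-20, -33))*(-558 - 124)) + 3584029)/(4480783 - 2878189) = (12*sqrt(15)/(((-260 + (-33 - 20))*(-558 - 124))) + 3584029)/(4480783 - 2878189) = (12*sqrt(15)/(((-260 - 53)*(-682))) + 3584029)/1602594 = (12*sqrt(15)/((-313*(-682))) + 3584029)*(1/1602594) = (12*sqrt(15)/213466 + 3584029)*(1/1602594) = (12*sqrt(15)*(1/213466) + 3584029)*(1/1602594) = (6*sqrt(15)/106733 + 3584029)*(1/1602594) = (3584029 + 6*sqrt(15)/106733)*(1/1602594) = 3584029/1602594 + sqrt(15)/28508277567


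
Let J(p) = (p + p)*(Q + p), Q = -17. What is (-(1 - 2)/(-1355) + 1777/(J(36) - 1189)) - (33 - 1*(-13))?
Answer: -8749414/242545 ≈ -36.073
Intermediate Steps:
J(p) = 2*p*(-17 + p) (J(p) = (p + p)*(-17 + p) = (2*p)*(-17 + p) = 2*p*(-17 + p))
(-(1 - 2)/(-1355) + 1777/(J(36) - 1189)) - (33 - 1*(-13)) = (-(1 - 2)/(-1355) + 1777/(2*36*(-17 + 36) - 1189)) - (33 - 1*(-13)) = (-1*(-1)*(-1/1355) + 1777/(2*36*19 - 1189)) - (33 + 13) = (1*(-1/1355) + 1777/(1368 - 1189)) - 1*46 = (-1/1355 + 1777/179) - 46 = 2407656/242545 - 46 = -8749414/242545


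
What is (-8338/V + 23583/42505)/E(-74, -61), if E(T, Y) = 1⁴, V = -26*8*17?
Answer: 218898089/75148840 ≈ 2.9129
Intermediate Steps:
V = -3536 (V = -208*17 = -3536)
E(T, Y) = 1
(-8338/V + 23583/42505)/E(-74, -61) = (-8338/(-3536) + 23583/42505)/1 = (-8338*(-1/3536) + 23583*(1/42505))*1 = (4169/1768 + 23583/42505)*1 = (218898089/75148840)*1 = 218898089/75148840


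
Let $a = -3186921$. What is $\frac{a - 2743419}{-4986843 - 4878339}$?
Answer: $\frac{988390}{1644197} \approx 0.60114$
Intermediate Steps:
$\frac{a - 2743419}{-4986843 - 4878339} = \frac{-3186921 - 2743419}{-4986843 - 4878339} = - \frac{5930340}{-9865182} = \left(-5930340\right) \left(- \frac{1}{9865182}\right) = \frac{988390}{1644197}$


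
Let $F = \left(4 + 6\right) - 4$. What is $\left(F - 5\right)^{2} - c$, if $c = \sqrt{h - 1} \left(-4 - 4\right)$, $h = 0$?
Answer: $1 + 8 i \approx 1.0 + 8.0 i$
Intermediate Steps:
$F = 6$ ($F = 10 - 4 = 6$)
$c = - 8 i$ ($c = \sqrt{0 - 1} \left(-4 - 4\right) = \sqrt{-1} \left(-8\right) = i \left(-8\right) = - 8 i \approx - 8.0 i$)
$\left(F - 5\right)^{2} - c = \left(6 - 5\right)^{2} - - 8 i = 1^{2} + 8 i = 1 + 8 i$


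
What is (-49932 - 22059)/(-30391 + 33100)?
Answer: -7999/301 ≈ -26.575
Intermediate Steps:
(-49932 - 22059)/(-30391 + 33100) = -71991/2709 = -71991*1/2709 = -7999/301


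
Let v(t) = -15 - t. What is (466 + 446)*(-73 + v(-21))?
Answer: -61104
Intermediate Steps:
(466 + 446)*(-73 + v(-21)) = (466 + 446)*(-73 + (-15 - 1*(-21))) = 912*(-73 + (-15 + 21)) = 912*(-73 + 6) = 912*(-67) = -61104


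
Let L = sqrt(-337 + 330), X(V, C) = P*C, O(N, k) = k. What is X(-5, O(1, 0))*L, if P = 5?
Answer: 0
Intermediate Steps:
X(V, C) = 5*C
L = I*sqrt(7) (L = sqrt(-7) = I*sqrt(7) ≈ 2.6458*I)
X(-5, O(1, 0))*L = (5*0)*(I*sqrt(7)) = 0*(I*sqrt(7)) = 0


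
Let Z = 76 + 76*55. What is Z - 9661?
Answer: -5405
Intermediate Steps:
Z = 4256 (Z = 76 + 4180 = 4256)
Z - 9661 = 4256 - 9661 = -5405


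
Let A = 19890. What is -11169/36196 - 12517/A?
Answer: -337608371/359969220 ≈ -0.93788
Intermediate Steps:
-11169/36196 - 12517/A = -11169/36196 - 12517/19890 = -337608371/359969220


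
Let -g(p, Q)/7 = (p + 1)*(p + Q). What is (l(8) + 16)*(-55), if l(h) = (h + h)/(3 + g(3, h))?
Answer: -53504/61 ≈ -877.12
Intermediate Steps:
g(p, Q) = -7*(1 + p)*(Q + p) (g(p, Q) = -7*(p + 1)*(p + Q) = -7*(1 + p)*(Q + p))
l(h) = 2*h/(-81 - 28*h) (l(h) = (h + h)/(3 + (-7*h - 7*3 - 7*3² - 7*h*3)) = (2*h)/(3 + (-7*h - 21 - 7*9 - 21*h)) = (2*h)/(3 + (-7*h - 21 - 63 - 21*h)) = (2*h)/(3 + (-84 - 28*h)) = (2*h)/(-81 - 28*h) = 2*h/(-81 - 28*h))
(l(8) + 16)*(-55) = (-2*8/(81 + 28*8) + 16)*(-55) = (-2*8/(81 + 224) + 16)*(-55) = (-2*8/305 + 16)*(-55) = (-2*8*1/305 + 16)*(-55) = (-16/305 + 16)*(-55) = (4864/305)*(-55) = -53504/61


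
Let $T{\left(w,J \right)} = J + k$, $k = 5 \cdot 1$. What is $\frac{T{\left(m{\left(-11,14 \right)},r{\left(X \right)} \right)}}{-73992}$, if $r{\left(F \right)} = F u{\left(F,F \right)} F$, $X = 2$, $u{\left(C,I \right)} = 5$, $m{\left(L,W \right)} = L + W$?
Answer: $- \frac{25}{73992} \approx -0.00033787$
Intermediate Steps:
$k = 5$
$r{\left(F \right)} = 5 F^{2}$ ($r{\left(F \right)} = F 5 F = 5 F F = 5 F^{2}$)
$T{\left(w,J \right)} = 5 + J$ ($T{\left(w,J \right)} = J + 5 = 5 + J$)
$\frac{T{\left(m{\left(-11,14 \right)},r{\left(X \right)} \right)}}{-73992} = \frac{5 + 5 \cdot 2^{2}}{-73992} = \left(5 + 5 \cdot 4\right) \left(- \frac{1}{73992}\right) = \left(5 + 20\right) \left(- \frac{1}{73992}\right) = 25 \left(- \frac{1}{73992}\right) = - \frac{25}{73992}$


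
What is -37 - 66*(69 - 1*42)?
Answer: -1819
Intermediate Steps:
-37 - 66*(69 - 1*42) = -37 - 66*(69 - 42) = -37 - 66*27 = -37 - 1782 = -1819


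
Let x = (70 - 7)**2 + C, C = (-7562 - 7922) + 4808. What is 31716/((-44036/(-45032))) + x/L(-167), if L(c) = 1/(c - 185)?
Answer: 26347810504/11009 ≈ 2.3933e+6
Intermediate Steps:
L(c) = 1/(-185 + c)
C = -10676 (C = -15484 + 4808 = -10676)
x = -6707 (x = (70 - 7)**2 - 10676 = 63**2 - 10676 = 3969 - 10676 = -6707)
31716/((-44036/(-45032))) + x/L(-167) = 31716/((-44036/(-45032))) - 6707/(1/(-185 - 167)) = 31716/((-44036*(-1/45032))) - 6707/(1/(-352)) = 31716/(11009/11258) - 6707/(-1/352) = 31716*(11258/11009) - 6707*(-352) = 357058728/11009 + 2360864 = 26347810504/11009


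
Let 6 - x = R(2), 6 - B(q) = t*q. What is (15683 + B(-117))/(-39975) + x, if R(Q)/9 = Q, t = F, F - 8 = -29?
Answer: -492932/39975 ≈ -12.331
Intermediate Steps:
F = -21 (F = 8 - 29 = -21)
t = -21
B(q) = 6 + 21*q (B(q) = 6 - (-21)*q = 6 + 21*q)
R(Q) = 9*Q
x = -12 (x = 6 - 9*2 = 6 - 1*18 = 6 - 18 = -12)
(15683 + B(-117))/(-39975) + x = (15683 + (6 + 21*(-117)))/(-39975) - 12 = (15683 + (6 - 2457))*(-1/39975) - 12 = (15683 - 2451)*(-1/39975) - 12 = 13232*(-1/39975) - 12 = -13232/39975 - 12 = -492932/39975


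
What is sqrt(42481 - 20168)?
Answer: sqrt(22313) ≈ 149.38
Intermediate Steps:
sqrt(42481 - 20168) = sqrt(22313)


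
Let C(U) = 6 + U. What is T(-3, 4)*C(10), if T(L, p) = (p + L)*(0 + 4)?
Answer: 64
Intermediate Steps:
T(L, p) = 4*L + 4*p (T(L, p) = (L + p)*4 = 4*L + 4*p)
T(-3, 4)*C(10) = (4*(-3) + 4*4)*(6 + 10) = (-12 + 16)*16 = 4*16 = 64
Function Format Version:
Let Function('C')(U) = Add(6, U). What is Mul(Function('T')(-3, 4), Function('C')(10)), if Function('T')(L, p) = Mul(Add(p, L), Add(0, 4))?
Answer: 64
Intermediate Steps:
Function('T')(L, p) = Add(Mul(4, L), Mul(4, p)) (Function('T')(L, p) = Mul(Add(L, p), 4) = Add(Mul(4, L), Mul(4, p)))
Mul(Function('T')(-3, 4), Function('C')(10)) = Mul(Add(Mul(4, -3), Mul(4, 4)), Add(6, 10)) = Mul(Add(-12, 16), 16) = Mul(4, 16) = 64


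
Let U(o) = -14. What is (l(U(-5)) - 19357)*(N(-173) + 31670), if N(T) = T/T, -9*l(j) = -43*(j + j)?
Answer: -617292423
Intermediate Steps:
l(j) = 86*j/9 (l(j) = -(-43)*(j + j)/9 = -(-43)*2*j/9 = -(-86)*j/9 = 86*j/9)
N(T) = 1
(l(U(-5)) - 19357)*(N(-173) + 31670) = ((86/9)*(-14) - 19357)*(1 + 31670) = (-1204/9 - 19357)*31671 = -175417/9*31671 = -617292423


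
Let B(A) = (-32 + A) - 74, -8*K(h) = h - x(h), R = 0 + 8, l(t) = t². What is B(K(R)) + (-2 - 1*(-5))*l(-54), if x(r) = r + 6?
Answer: 34571/4 ≈ 8642.8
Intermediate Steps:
x(r) = 6 + r
R = 8
K(h) = ¾ (K(h) = -(h - (6 + h))/8 = -(h + (-6 - h))/8 = -⅛*(-6) = ¾)
B(A) = -106 + A
B(K(R)) + (-2 - 1*(-5))*l(-54) = (-106 + ¾) + (-2 - 1*(-5))*(-54)² = -421/4 + (-2 + 5)*2916 = -421/4 + 3*2916 = -421/4 + 8748 = 34571/4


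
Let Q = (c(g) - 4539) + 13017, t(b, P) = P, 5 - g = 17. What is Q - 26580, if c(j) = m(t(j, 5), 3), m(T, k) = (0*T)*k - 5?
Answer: -18107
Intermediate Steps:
g = -12 (g = 5 - 1*17 = 5 - 17 = -12)
m(T, k) = -5 (m(T, k) = 0*k - 5 = 0 - 5 = -5)
c(j) = -5
Q = 8473 (Q = (-5 - 4539) + 13017 = -4544 + 13017 = 8473)
Q - 26580 = 8473 - 26580 = -18107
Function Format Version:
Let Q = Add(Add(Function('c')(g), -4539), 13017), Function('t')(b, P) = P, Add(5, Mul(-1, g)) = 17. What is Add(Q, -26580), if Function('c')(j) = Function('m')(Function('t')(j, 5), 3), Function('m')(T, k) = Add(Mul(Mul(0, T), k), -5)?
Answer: -18107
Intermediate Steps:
g = -12 (g = Add(5, Mul(-1, 17)) = Add(5, -17) = -12)
Function('m')(T, k) = -5 (Function('m')(T, k) = Add(Mul(0, k), -5) = Add(0, -5) = -5)
Function('c')(j) = -5
Q = 8473 (Q = Add(Add(-5, -4539), 13017) = Add(-4544, 13017) = 8473)
Add(Q, -26580) = Add(8473, -26580) = -18107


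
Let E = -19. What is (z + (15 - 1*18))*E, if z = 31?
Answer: -532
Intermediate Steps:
(z + (15 - 1*18))*E = (31 + (15 - 1*18))*(-19) = (31 + (15 - 18))*(-19) = (31 - 3)*(-19) = 28*(-19) = -532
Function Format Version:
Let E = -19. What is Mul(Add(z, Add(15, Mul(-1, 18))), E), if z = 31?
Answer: -532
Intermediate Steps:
Mul(Add(z, Add(15, Mul(-1, 18))), E) = Mul(Add(31, Add(15, Mul(-1, 18))), -19) = Mul(Add(31, Add(15, -18)), -19) = Mul(Add(31, -3), -19) = Mul(28, -19) = -532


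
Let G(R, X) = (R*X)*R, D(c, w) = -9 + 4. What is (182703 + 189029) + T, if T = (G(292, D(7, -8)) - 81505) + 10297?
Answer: -125796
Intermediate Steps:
D(c, w) = -5
G(R, X) = X*R²
T = -497528 (T = (-5*292² - 81505) + 10297 = (-5*85264 - 81505) + 10297 = (-426320 - 81505) + 10297 = -507825 + 10297 = -497528)
(182703 + 189029) + T = (182703 + 189029) - 497528 = 371732 - 497528 = -125796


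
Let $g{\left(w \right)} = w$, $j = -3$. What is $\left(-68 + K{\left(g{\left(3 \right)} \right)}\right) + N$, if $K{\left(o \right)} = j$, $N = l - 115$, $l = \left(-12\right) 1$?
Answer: $-198$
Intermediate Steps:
$l = -12$
$N = -127$ ($N = -12 - 115 = -127$)
$K{\left(o \right)} = -3$
$\left(-68 + K{\left(g{\left(3 \right)} \right)}\right) + N = \left(-68 - 3\right) - 127 = -71 - 127 = -198$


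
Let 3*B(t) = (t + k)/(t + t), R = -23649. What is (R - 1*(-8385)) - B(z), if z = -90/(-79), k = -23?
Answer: -8240833/540 ≈ -15261.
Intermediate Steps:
z = 90/79 (z = -90*(-1/79) = 90/79 ≈ 1.1392)
B(t) = (-23 + t)/(6*t) (B(t) = ((t - 23)/(t + t))/3 = ((-23 + t)/((2*t)))/3 = ((-23 + t)*(1/(2*t)))/3 = ((-23 + t)/(2*t))/3 = (-23 + t)/(6*t))
(R - 1*(-8385)) - B(z) = (-23649 - 1*(-8385)) - (-23 + 90/79)/(6*90/79) = (-23649 + 8385) - 79*(-1727)/(6*90*79) = -15264 - 1*(-1727/540) = -15264 + 1727/540 = -8240833/540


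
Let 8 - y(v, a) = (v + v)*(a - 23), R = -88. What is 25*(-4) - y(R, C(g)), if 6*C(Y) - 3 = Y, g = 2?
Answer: 11380/3 ≈ 3793.3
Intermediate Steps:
C(Y) = ½ + Y/6
y(v, a) = 8 - 2*v*(-23 + a) (y(v, a) = 8 - (v + v)*(a - 23) = 8 - 2*v*(-23 + a))
25*(-4) - y(R, C(g)) = 25*(-4) - (8 + 46*(-88) - 2*(½ + (⅙)*2)*(-88)) = -100 - (8 - 4048 - 2*(½ + ⅓)*(-88)) = -100 - (8 - 4048 - 2*⅚*(-88)) = -100 - (8 - 4048 + 440/3) = -100 - 1*(-11680/3) = -100 + 11680/3 = 11380/3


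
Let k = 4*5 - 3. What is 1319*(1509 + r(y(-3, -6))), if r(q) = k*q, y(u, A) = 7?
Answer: 2147332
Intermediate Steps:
k = 17 (k = 20 - 3 = 17)
r(q) = 17*q
1319*(1509 + r(y(-3, -6))) = 1319*(1509 + 17*7) = 1319*(1509 + 119) = 1319*1628 = 2147332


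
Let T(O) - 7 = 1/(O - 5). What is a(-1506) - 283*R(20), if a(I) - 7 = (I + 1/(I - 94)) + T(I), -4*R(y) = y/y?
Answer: -3436017111/2417600 ≈ -1421.3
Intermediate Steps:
R(y) = -1/4 (R(y) = -y/(4*y) = -1/4*1 = -1/4)
T(O) = 7 + 1/(-5 + O) (T(O) = 7 + 1/(O - 5) = 7 + 1/(-5 + O))
a(I) = 7 + I + 1/(-94 + I) + (-34 + 7*I)/(-5 + I) (a(I) = 7 + ((I + 1/(I - 94)) + (-34 + 7*I)/(-5 + I)) = 7 + ((I + 1/(-94 + I)) + (-34 + 7*I)/(-5 + I)) = 7 + (I + 1/(-94 + I) + (-34 + 7*I)/(-5 + I)) = 7 + I + 1/(-94 + I) + (-34 + 7*I)/(-5 + I))
a(-1506) - 283*R(20) = (6481 + (-1506)**3 - 914*(-1506) - 85*(-1506)**2)/(470 + (-1506)**2 - 99*(-1506)) - 283*(-1/4) = (6481 - 3415662216 + 1376484 - 85*2268036)/(470 + 2268036 + 149094) + 283/4 = (6481 - 3415662216 + 1376484 - 192783060)/2417600 + 283/4 = (1/2417600)*(-3607062311) + 283/4 = -3607062311/2417600 + 283/4 = -3436017111/2417600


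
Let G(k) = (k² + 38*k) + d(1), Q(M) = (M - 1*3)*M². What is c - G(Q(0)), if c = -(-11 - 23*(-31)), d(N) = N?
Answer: -703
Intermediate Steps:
c = -702 (c = -(-11 + 713) = -1*702 = -702)
Q(M) = M²*(-3 + M) (Q(M) = (M - 3)*M² = (-3 + M)*M² = M²*(-3 + M))
G(k) = 1 + k² + 38*k (G(k) = (k² + 38*k) + 1 = 1 + k² + 38*k)
c - G(Q(0)) = -702 - (1 + (0²*(-3 + 0))² + 38*(0²*(-3 + 0))) = -702 - (1 + (0*(-3))² + 38*(0*(-3))) = -702 - (1 + 0² + 38*0) = -702 - (1 + 0 + 0) = -702 - 1*1 = -702 - 1 = -703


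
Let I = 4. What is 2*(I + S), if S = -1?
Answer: 6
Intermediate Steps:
2*(I + S) = 2*(4 - 1) = 2*3 = 6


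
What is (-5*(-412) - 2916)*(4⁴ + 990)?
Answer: -1066576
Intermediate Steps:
(-5*(-412) - 2916)*(4⁴ + 990) = (2060 - 2916)*(256 + 990) = -856*1246 = -1066576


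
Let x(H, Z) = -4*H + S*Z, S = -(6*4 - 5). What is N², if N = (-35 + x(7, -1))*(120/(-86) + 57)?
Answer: 11067881616/1849 ≈ 5.9859e+6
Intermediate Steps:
S = -19 (S = -(24 - 5) = -1*19 = -19)
x(H, Z) = -19*Z - 4*H (x(H, Z) = -4*H - 19*Z = -19*Z - 4*H)
N = -105204/43 (N = (-35 + (-19*(-1) - 4*7))*(120/(-86) + 57) = (-35 + (19 - 28))*(120*(-1/86) + 57) = (-35 - 9)*(-60/43 + 57) = -44*2391/43 = -105204/43 ≈ -2446.6)
N² = (-105204/43)² = 11067881616/1849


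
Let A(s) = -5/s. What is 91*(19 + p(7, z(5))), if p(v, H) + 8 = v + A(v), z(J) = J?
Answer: 1573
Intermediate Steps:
p(v, H) = -8 + v - 5/v (p(v, H) = -8 + (v - 5/v) = -8 + v - 5/v)
91*(19 + p(7, z(5))) = 91*(19 + (-8 + 7 - 5/7)) = 91*(19 - 12/7) = 91*(121/7) = 1573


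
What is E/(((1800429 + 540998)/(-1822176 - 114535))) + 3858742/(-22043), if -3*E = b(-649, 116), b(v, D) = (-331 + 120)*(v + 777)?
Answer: -1180101270950086/154836226083 ≈ -7621.6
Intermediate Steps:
b(v, D) = -163947 - 211*v (b(v, D) = -211*(777 + v) = -163947 - 211*v)
E = 27008/3 (E = -(-163947 - 211*(-649))/3 = -(-163947 + 136939)/3 = -⅓*(-27008) = 27008/3 ≈ 9002.7)
E/(((1800429 + 540998)/(-1822176 - 114535))) + 3858742/(-22043) = 27008/(3*(((1800429 + 540998)/(-1822176 - 114535)))) + 3858742/(-22043) = 27008/(3*((2341427/(-1936711)))) + 3858742*(-1/22043) = 27008/(3*((2341427*(-1/1936711)))) - 3858742/22043 = 27008/(3*(-2341427/1936711)) - 3858742/22043 = (27008/3)*(-1936711/2341427) - 3858742/22043 = -52306690688/7024281 - 3858742/22043 = -1180101270950086/154836226083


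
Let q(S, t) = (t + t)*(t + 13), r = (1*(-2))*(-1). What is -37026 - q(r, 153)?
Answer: -87822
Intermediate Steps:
r = 2 (r = -2*(-1) = 2)
q(S, t) = 2*t*(13 + t) (q(S, t) = (2*t)*(13 + t) = 2*t*(13 + t))
-37026 - q(r, 153) = -37026 - 2*153*(13 + 153) = -37026 - 2*153*166 = -37026 - 1*50796 = -37026 - 50796 = -87822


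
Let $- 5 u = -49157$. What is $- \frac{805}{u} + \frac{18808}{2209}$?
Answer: $\frac{915653631}{108587813} \approx 8.4324$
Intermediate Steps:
$u = \frac{49157}{5}$ ($u = \left(- \frac{1}{5}\right) \left(-49157\right) = \frac{49157}{5} \approx 9831.4$)
$- \frac{805}{u} + \frac{18808}{2209} = - \frac{805}{\frac{49157}{5}} + \frac{18808}{2209} = \left(-805\right) \frac{5}{49157} + 18808 \cdot \frac{1}{2209} = - \frac{4025}{49157} + \frac{18808}{2209} = \frac{915653631}{108587813}$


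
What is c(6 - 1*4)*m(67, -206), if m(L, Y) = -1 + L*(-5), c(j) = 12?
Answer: -4032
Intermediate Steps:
m(L, Y) = -1 - 5*L
c(6 - 1*4)*m(67, -206) = 12*(-1 - 5*67) = 12*(-1 - 335) = 12*(-336) = -4032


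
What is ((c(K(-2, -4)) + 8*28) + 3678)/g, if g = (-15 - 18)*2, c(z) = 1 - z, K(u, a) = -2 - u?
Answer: -1301/22 ≈ -59.136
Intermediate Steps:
g = -66 (g = -33*2 = -66)
((c(K(-2, -4)) + 8*28) + 3678)/g = (((1 - (-2 - 1*(-2))) + 8*28) + 3678)/(-66) = (((1 - (-2 + 2)) + 224) + 3678)*(-1/66) = (((1 - 1*0) + 224) + 3678)*(-1/66) = (((1 + 0) + 224) + 3678)*(-1/66) = ((1 + 224) + 3678)*(-1/66) = (225 + 3678)*(-1/66) = 3903*(-1/66) = -1301/22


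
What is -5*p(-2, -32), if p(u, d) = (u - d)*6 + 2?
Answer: -910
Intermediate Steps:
p(u, d) = 2 - 6*d + 6*u (p(u, d) = (-6*d + 6*u) + 2 = 2 - 6*d + 6*u)
-5*p(-2, -32) = -5*(2 - 6*(-32) + 6*(-2)) = -5*(2 + 192 - 12) = -5*182 = -910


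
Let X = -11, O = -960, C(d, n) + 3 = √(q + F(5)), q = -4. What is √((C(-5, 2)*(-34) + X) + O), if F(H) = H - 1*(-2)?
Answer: √(-869 - 34*√3) ≈ 30.461*I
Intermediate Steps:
F(H) = 2 + H (F(H) = H + 2 = 2 + H)
C(d, n) = -3 + √3 (C(d, n) = -3 + √(-4 + (2 + 5)) = -3 + √(-4 + 7) = -3 + √3)
√((C(-5, 2)*(-34) + X) + O) = √(((-3 + √3)*(-34) - 11) - 960) = √(((102 - 34*√3) - 11) - 960) = √((91 - 34*√3) - 960) = √(-869 - 34*√3)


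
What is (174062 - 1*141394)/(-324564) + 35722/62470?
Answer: 1194163156/2534439135 ≈ 0.47117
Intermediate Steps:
(174062 - 1*141394)/(-324564) + 35722/62470 = (174062 - 141394)*(-1/324564) + 35722*(1/62470) = 32668*(-1/324564) + 17861/31235 = -8167/81141 + 17861/31235 = 1194163156/2534439135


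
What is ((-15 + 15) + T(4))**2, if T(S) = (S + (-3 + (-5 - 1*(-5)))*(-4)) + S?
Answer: 400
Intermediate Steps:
T(S) = 12 + 2*S (T(S) = (S + (-3 + (-5 + 5))*(-4)) + S = (S + (-3 + 0)*(-4)) + S = (S - 3*(-4)) + S = (S + 12) + S = (12 + S) + S = 12 + 2*S)
((-15 + 15) + T(4))**2 = ((-15 + 15) + (12 + 2*4))**2 = (0 + (12 + 8))**2 = (0 + 20)**2 = 20**2 = 400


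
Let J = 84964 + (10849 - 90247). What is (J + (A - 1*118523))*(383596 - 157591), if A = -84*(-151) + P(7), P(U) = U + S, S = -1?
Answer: -22660843335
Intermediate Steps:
P(U) = -1 + U (P(U) = U - 1 = -1 + U)
J = 5566 (J = 84964 - 79398 = 5566)
A = 12690 (A = -84*(-151) + (-1 + 7) = 12684 + 6 = 12690)
(J + (A - 1*118523))*(383596 - 157591) = (5566 + (12690 - 1*118523))*(383596 - 157591) = (5566 + (12690 - 118523))*226005 = (5566 - 105833)*226005 = -100267*226005 = -22660843335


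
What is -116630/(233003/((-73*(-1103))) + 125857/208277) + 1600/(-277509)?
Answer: -30154671670554233645/904417951405307 ≈ -33342.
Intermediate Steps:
-116630/(233003/((-73*(-1103))) + 125857/208277) + 1600/(-277509) = -116630/(233003/80519 + 125857*(1/208277)) + 1600*(-1/277509) = -116630/(233003*(1/80519) + 125857/208277) - 1600/277509 = -116630/(233003/80519 + 125857/208277) - 1600/277509 = -116630/58663045614/16770255763 - 1600/277509 = -116630*16770255763/58663045614 - 1600/277509 = -977957464819345/29331522807 - 1600/277509 = -30154671670554233645/904417951405307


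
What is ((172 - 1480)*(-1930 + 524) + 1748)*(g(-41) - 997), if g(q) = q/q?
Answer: -1833432816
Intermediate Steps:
g(q) = 1
((172 - 1480)*(-1930 + 524) + 1748)*(g(-41) - 997) = ((172 - 1480)*(-1930 + 524) + 1748)*(1 - 997) = (-1308*(-1406) + 1748)*(-996) = (1839048 + 1748)*(-996) = 1840796*(-996) = -1833432816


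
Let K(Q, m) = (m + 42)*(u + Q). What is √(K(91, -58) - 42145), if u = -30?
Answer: I*√43121 ≈ 207.66*I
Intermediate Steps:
K(Q, m) = (-30 + Q)*(42 + m) (K(Q, m) = (m + 42)*(-30 + Q) = (42 + m)*(-30 + Q) = (-30 + Q)*(42 + m))
√(K(91, -58) - 42145) = √((-1260 - 30*(-58) + 42*91 + 91*(-58)) - 42145) = √((-1260 + 1740 + 3822 - 5278) - 42145) = √(-976 - 42145) = √(-43121) = I*√43121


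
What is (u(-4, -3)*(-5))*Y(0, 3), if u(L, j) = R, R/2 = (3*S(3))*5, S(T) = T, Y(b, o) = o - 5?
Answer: 900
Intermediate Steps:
Y(b, o) = -5 + o
R = 90 (R = 2*((3*3)*5) = 2*(9*5) = 2*45 = 90)
u(L, j) = 90
(u(-4, -3)*(-5))*Y(0, 3) = (90*(-5))*(-5 + 3) = -450*(-2) = 900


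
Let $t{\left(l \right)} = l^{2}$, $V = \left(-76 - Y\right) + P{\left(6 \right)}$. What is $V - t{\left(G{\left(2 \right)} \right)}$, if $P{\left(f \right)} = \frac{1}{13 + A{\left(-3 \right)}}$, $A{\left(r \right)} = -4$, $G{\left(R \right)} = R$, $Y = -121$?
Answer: $\frac{370}{9} \approx 41.111$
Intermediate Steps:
$P{\left(f \right)} = \frac{1}{9}$ ($P{\left(f \right)} = \frac{1}{13 - 4} = \frac{1}{9}$)
$V = \frac{406}{9}$ ($V = \left(-76 - -121\right) + \frac{1}{9} = \left(-76 + 121\right) + \frac{1}{9} = 45 + \frac{1}{9} = \frac{406}{9} \approx 45.111$)
$V - t{\left(G{\left(2 \right)} \right)} = \frac{406}{9} - 2^{2} = \frac{406}{9} - 4 = \frac{370}{9}$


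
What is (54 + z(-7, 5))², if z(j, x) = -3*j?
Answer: 5625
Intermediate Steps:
(54 + z(-7, 5))² = (54 - 3*(-7))² = (54 + 21)² = 75² = 5625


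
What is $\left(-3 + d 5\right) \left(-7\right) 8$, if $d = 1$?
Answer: $-112$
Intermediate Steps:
$\left(-3 + d 5\right) \left(-7\right) 8 = \left(-3 + 1 \cdot 5\right) \left(-7\right) 8 = \left(-3 + 5\right) \left(-7\right) 8 = 2 \left(-7\right) 8 = \left(-14\right) 8 = -112$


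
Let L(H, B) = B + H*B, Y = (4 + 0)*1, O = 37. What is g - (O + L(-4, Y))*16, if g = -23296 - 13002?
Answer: -36698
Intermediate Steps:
Y = 4 (Y = 4*1 = 4)
L(H, B) = B + B*H
g = -36298
g - (O + L(-4, Y))*16 = -36298 - (37 + 4*(1 - 4))*16 = -36298 - (37 + 4*(-3))*16 = -36298 - (37 - 12)*16 = -36298 - 25*16 = -36298 - 1*400 = -36298 - 400 = -36698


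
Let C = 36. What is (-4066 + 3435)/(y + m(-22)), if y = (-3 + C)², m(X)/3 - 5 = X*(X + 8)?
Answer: -631/2028 ≈ -0.31114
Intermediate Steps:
m(X) = 15 + 3*X*(8 + X) (m(X) = 15 + 3*(X*(X + 8)) = 15 + 3*(X*(8 + X)) = 15 + 3*X*(8 + X))
y = 1089 (y = (-3 + 36)² = 33² = 1089)
(-4066 + 3435)/(y + m(-22)) = (-4066 + 3435)/(1089 + (15 + 3*(-22)² + 24*(-22))) = -631/(1089 + (15 + 3*484 - 528)) = -631/(1089 + (15 + 1452 - 528)) = -631/(1089 + 939) = -631/2028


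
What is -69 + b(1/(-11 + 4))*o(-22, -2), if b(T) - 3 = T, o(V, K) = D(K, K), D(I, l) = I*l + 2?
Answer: -363/7 ≈ -51.857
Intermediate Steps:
D(I, l) = 2 + I*l
o(V, K) = 2 + K**2 (o(V, K) = 2 + K*K = 2 + K**2)
b(T) = 3 + T
-69 + b(1/(-11 + 4))*o(-22, -2) = -69 + (3 + 1/(-11 + 4))*(2 + (-2)**2) = -69 + (3 + 1/(-7))*(2 + 4) = -69 + (3 - 1/7)*6 = -69 + (20/7)*6 = -69 + 120/7 = -363/7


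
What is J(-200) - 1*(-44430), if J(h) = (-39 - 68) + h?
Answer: 44123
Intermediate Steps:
J(h) = -107 + h
J(-200) - 1*(-44430) = (-107 - 200) - 1*(-44430) = -307 + 44430 = 44123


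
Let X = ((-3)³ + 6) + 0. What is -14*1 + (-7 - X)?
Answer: 0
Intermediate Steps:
X = -21 (X = (-27 + 6) + 0 = -21 + 0 = -21)
-14*1 + (-7 - X) = -14*1 + (-7 - 1*(-21)) = -14 + (-7 + 21) = -14 + 14 = 0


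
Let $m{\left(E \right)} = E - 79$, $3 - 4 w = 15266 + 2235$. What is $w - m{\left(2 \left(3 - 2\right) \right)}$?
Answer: $- \frac{8595}{2} \approx -4297.5$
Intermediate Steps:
$w = - \frac{8749}{2}$ ($w = \frac{3}{4} - \frac{15266 + 2235}{4} = \frac{3}{4} - \frac{17501}{4} = - \frac{8749}{2} \approx -4374.5$)
$m{\left(E \right)} = -79 + E$
$w - m{\left(2 \left(3 - 2\right) \right)} = - \frac{8749}{2} - \left(-79 + 2 \left(3 - 2\right)\right) = - \frac{8749}{2} - \left(-79 + 2 \cdot 1\right) = - \frac{8749}{2} - \left(-79 + 2\right) = - \frac{8749}{2} - -77 = - \frac{8749}{2} + 77 = - \frac{8595}{2}$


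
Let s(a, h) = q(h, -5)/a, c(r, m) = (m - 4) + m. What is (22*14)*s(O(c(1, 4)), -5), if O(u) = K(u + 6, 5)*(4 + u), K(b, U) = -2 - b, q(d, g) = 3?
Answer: -77/8 ≈ -9.6250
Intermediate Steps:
c(r, m) = -4 + 2*m (c(r, m) = (-4 + m) + m = -4 + 2*m)
O(u) = (-8 - u)*(4 + u) (O(u) = (-2 - (u + 6))*(4 + u) = (-2 - (6 + u))*(4 + u) = (-2 + (-6 - u))*(4 + u) = (-8 - u)*(4 + u))
s(a, h) = 3/a
(22*14)*s(O(c(1, 4)), -5) = (22*14)*(3/((-(4 + (-4 + 2*4))*(8 + (-4 + 2*4))))) = 308*(3/((-(4 + (-4 + 8))*(8 + (-4 + 8))))) = 308*(3/((-(4 + 4)*(8 + 4)))) = 308*(3/((-1*8*12))) = 308*(3/(-96)) = 308*(3*(-1/96)) = 308*(-1/32) = -77/8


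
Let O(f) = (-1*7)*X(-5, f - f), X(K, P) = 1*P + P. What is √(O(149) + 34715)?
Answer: √34715 ≈ 186.32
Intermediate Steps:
X(K, P) = 2*P (X(K, P) = P + P = 2*P)
O(f) = 0 (O(f) = (-1*7)*(2*(f - f)) = -14*0 = -7*0 = 0)
√(O(149) + 34715) = √(0 + 34715) = √34715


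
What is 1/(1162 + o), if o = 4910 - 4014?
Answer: 1/2058 ≈ 0.00048591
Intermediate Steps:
o = 896
1/(1162 + o) = 1/(1162 + 896) = 1/2058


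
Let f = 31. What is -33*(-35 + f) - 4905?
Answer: -4773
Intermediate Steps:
-33*(-35 + f) - 4905 = -33*(-35 + 31) - 4905 = -33*(-4) - 4905 = 132 - 4905 = -4773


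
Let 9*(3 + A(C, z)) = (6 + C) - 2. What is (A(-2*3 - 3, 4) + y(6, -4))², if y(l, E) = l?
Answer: 484/81 ≈ 5.9753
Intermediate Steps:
A(C, z) = -23/9 + C/9 (A(C, z) = -3 + ((6 + C) - 2)/9 = -3 + (4 + C)/9 = -3 + (4/9 + C/9) = -23/9 + C/9)
(A(-2*3 - 3, 4) + y(6, -4))² = ((-23/9 + (-2*3 - 3)/9) + 6)² = ((-23/9 + (-6 - 3)/9) + 6)² = ((-23/9 + (⅑)*(-9)) + 6)² = ((-23/9 - 1) + 6)² = (-32/9 + 6)² = (22/9)² = 484/81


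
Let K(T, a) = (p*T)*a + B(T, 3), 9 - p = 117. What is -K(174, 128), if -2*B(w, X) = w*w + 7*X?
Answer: 4841049/2 ≈ 2.4205e+6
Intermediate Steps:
B(w, X) = -7*X/2 - w**2/2 (B(w, X) = -(w*w + 7*X)/2 = -(w**2 + 7*X)/2 = -7*X/2 - w**2/2)
p = -108 (p = 9 - 1*117 = 9 - 117 = -108)
K(T, a) = -21/2 - T**2/2 - 108*T*a (K(T, a) = (-108*T)*a + (-7/2*3 - T**2/2) = -108*T*a + (-21/2 - T**2/2) = -21/2 - T**2/2 - 108*T*a)
-K(174, 128) = -(-21/2 - 1/2*174**2 - 108*174*128) = -(-21/2 - 1/2*30276 - 2405376) = -(-21/2 - 15138 - 2405376) = -1*(-4841049/2) = 4841049/2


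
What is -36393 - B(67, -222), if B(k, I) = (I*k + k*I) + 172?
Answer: -6817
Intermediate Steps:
B(k, I) = 172 + 2*I*k (B(k, I) = (I*k + I*k) + 172 = 2*I*k + 172 = 172 + 2*I*k)
-36393 - B(67, -222) = -36393 - (172 + 2*(-222)*67) = -36393 - (172 - 29748) = -36393 - 1*(-29576) = -36393 + 29576 = -6817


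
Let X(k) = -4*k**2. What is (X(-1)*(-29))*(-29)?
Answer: -3364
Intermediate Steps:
(X(-1)*(-29))*(-29) = (-4*(-1)**2*(-29))*(-29) = (-4*1*(-29))*(-29) = -4*(-29)*(-29) = 116*(-29) = -3364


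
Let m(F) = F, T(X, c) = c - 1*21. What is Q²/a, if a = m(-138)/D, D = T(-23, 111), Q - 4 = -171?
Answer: -418335/23 ≈ -18188.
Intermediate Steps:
Q = -167 (Q = 4 - 171 = -167)
T(X, c) = -21 + c (T(X, c) = c - 21 = -21 + c)
D = 90 (D = -21 + 111 = 90)
a = -23/15 (a = -138/90 = -138*1/90 = -23/15 ≈ -1.5333)
Q²/a = (-167)²/(-23/15) = 27889*(-15/23) = -418335/23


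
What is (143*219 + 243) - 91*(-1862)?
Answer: 201002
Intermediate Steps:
(143*219 + 243) - 91*(-1862) = (31317 + 243) + 169442 = 31560 + 169442 = 201002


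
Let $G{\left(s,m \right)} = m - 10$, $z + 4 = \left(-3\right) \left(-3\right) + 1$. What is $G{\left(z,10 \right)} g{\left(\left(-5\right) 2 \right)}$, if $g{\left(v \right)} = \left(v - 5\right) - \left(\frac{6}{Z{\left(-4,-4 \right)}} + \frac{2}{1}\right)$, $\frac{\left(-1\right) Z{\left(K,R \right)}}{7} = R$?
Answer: $0$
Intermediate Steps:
$z = 6$ ($z = -4 + \left(\left(-3\right) \left(-3\right) + 1\right) = -4 + \left(9 + 1\right) = -4 + 10 = 6$)
$Z{\left(K,R \right)} = - 7 R$
$g{\left(v \right)} = - \frac{101}{14} + v$ ($g{\left(v \right)} = \left(v - 5\right) - \left(\frac{6}{\left(-7\right) \left(-4\right)} + \frac{2}{1}\right) = \left(-5 + v\right) - \left(\frac{6}{28} + 2 \cdot 1\right) = \left(-5 + v\right) - \left(6 \cdot \frac{1}{28} + 2\right) = \left(-5 + v\right) - \left(\frac{3}{14} + 2\right) = \left(-5 + v\right) - \frac{31}{14} = - \frac{101}{14} + v$)
$G{\left(s,m \right)} = -10 + m$
$G{\left(z,10 \right)} g{\left(\left(-5\right) 2 \right)} = \left(-10 + 10\right) \left(- \frac{101}{14} - 10\right) = 0 \left(- \frac{101}{14} - 10\right) = 0 \left(- \frac{241}{14}\right) = 0$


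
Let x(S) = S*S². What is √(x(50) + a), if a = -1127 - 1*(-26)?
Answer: √123899 ≈ 351.99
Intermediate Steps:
a = -1101 (a = -1127 + 26 = -1101)
x(S) = S³
√(x(50) + a) = √(50³ - 1101) = √(125000 - 1101) = √123899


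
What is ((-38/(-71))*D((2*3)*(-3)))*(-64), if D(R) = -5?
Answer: 12160/71 ≈ 171.27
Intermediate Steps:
((-38/(-71))*D((2*3)*(-3)))*(-64) = (-38/(-71)*(-5))*(-64) = (-38*(-1/71)*(-5))*(-64) = ((38/71)*(-5))*(-64) = -190/71*(-64) = 12160/71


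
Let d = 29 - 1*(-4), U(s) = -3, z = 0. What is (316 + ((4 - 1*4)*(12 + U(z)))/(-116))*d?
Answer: 10428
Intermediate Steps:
d = 33 (d = 29 + 4 = 33)
(316 + ((4 - 1*4)*(12 + U(z)))/(-116))*d = (316 + ((4 - 1*4)*(12 - 3))/(-116))*33 = (316 + ((4 - 4)*9)*(-1/116))*33 = (316 + (0*9)*(-1/116))*33 = (316 + 0*(-1/116))*33 = (316 + 0)*33 = 316*33 = 10428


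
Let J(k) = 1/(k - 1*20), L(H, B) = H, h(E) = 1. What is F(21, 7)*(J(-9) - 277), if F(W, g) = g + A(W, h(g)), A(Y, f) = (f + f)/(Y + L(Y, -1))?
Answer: -396344/203 ≈ -1952.4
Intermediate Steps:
A(Y, f) = f/Y (A(Y, f) = (f + f)/(Y + Y) = (2*f)/((2*Y)) = (2*f)*(1/(2*Y)) = f/Y)
J(k) = 1/(-20 + k) (J(k) = 1/(k - 20) = 1/(-20 + k))
F(W, g) = g + 1/W
F(21, 7)*(J(-9) - 277) = (7 + 1/21)*(1/(-20 - 9) - 277) = (7 + 1/21)*(1/(-29) - 277) = 148*(-1/29 - 277)/21 = (148/21)*(-8034/29) = -396344/203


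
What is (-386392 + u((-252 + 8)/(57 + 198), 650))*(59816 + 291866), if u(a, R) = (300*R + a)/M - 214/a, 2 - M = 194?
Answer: -50833354413231769/373320 ≈ -1.3617e+11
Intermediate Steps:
M = -192 (M = 2 - 1*194 = 2 - 194 = -192)
u(a, R) = -214/a - 25*R/16 - a/192 (u(a, R) = (300*R + a)/(-192) - 214/a = (a + 300*R)*(-1/192) - 214/a = (-25*R/16 - a/192) - 214/a = -214/a - 25*R/16 - a/192)
(-386392 + u((-252 + 8)/(57 + 198), 650))*(59816 + 291866) = (-386392 + (-41088 + ((-252 + 8)/(57 + 198))*(-(-252 + 8)/(57 + 198) - 300*650))/(192*(((-252 + 8)/(57 + 198)))))*(59816 + 291866) = (-386392 + (-41088 + (-244/255)*(-(-244)/255 - 195000))/(192*((-244/255))))*351682 = (-386392 + (-41088 + (-244*1/255)*(-(-244)/255 - 195000))/(192*((-244*1/255))))*351682 = (-386392 + (-41088 - 244*(-1*(-244/255) - 195000)/255)/(192*(-244/255)))*351682 = (-386392 + (1/192)*(-255/244)*(-41088 - 244*(244/255 - 195000)/255))*351682 = (-386392 + (1/192)*(-255/244)*(-41088 - 244/255*(-49724756/255)))*351682 = (-386392 + (1/192)*(-255/244)*(-41088 + 12132840464/65025))*351682 = (-386392 + (1/192)*(-255/244)*(9461093264/65025))*351682 = (-386392 - 591318329/746640)*351682 = -289087041209/746640*351682 = -50833354413231769/373320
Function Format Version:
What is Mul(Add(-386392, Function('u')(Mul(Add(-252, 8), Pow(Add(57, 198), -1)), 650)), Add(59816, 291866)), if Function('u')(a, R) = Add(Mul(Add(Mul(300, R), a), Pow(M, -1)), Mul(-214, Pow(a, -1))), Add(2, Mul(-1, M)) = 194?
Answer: Rational(-50833354413231769, 373320) ≈ -1.3617e+11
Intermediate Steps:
M = -192 (M = Add(2, Mul(-1, 194)) = Add(2, -194) = -192)
Function('u')(a, R) = Add(Mul(-214, Pow(a, -1)), Mul(Rational(-25, 16), R), Mul(Rational(-1, 192), a)) (Function('u')(a, R) = Add(Mul(Add(Mul(300, R), a), Pow(-192, -1)), Mul(-214, Pow(a, -1))) = Add(Mul(Add(a, Mul(300, R)), Rational(-1, 192)), Mul(-214, Pow(a, -1))) = Add(Add(Mul(Rational(-25, 16), R), Mul(Rational(-1, 192), a)), Mul(-214, Pow(a, -1))) = Add(Mul(-214, Pow(a, -1)), Mul(Rational(-25, 16), R), Mul(Rational(-1, 192), a)))
Mul(Add(-386392, Function('u')(Mul(Add(-252, 8), Pow(Add(57, 198), -1)), 650)), Add(59816, 291866)) = Mul(Add(-386392, Mul(Rational(1, 192), Pow(Mul(Add(-252, 8), Pow(Add(57, 198), -1)), -1), Add(-41088, Mul(Mul(Add(-252, 8), Pow(Add(57, 198), -1)), Add(Mul(-1, Mul(Add(-252, 8), Pow(Add(57, 198), -1))), Mul(-300, 650)))))), Add(59816, 291866)) = Mul(Add(-386392, Mul(Rational(1, 192), Pow(Mul(-244, Pow(255, -1)), -1), Add(-41088, Mul(Mul(-244, Pow(255, -1)), Add(Mul(-1, Mul(-244, Pow(255, -1))), -195000))))), 351682) = Mul(Add(-386392, Mul(Rational(1, 192), Pow(Mul(-244, Rational(1, 255)), -1), Add(-41088, Mul(Mul(-244, Rational(1, 255)), Add(Mul(-1, Mul(-244, Rational(1, 255))), -195000))))), 351682) = Mul(Add(-386392, Mul(Rational(1, 192), Pow(Rational(-244, 255), -1), Add(-41088, Mul(Rational(-244, 255), Add(Mul(-1, Rational(-244, 255)), -195000))))), 351682) = Mul(Add(-386392, Mul(Rational(1, 192), Rational(-255, 244), Add(-41088, Mul(Rational(-244, 255), Add(Rational(244, 255), -195000))))), 351682) = Mul(Add(-386392, Mul(Rational(1, 192), Rational(-255, 244), Add(-41088, Mul(Rational(-244, 255), Rational(-49724756, 255))))), 351682) = Mul(Add(-386392, Mul(Rational(1, 192), Rational(-255, 244), Add(-41088, Rational(12132840464, 65025)))), 351682) = Mul(Add(-386392, Mul(Rational(1, 192), Rational(-255, 244), Rational(9461093264, 65025))), 351682) = Mul(Add(-386392, Rational(-591318329, 746640)), 351682) = Mul(Rational(-289087041209, 746640), 351682) = Rational(-50833354413231769, 373320)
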